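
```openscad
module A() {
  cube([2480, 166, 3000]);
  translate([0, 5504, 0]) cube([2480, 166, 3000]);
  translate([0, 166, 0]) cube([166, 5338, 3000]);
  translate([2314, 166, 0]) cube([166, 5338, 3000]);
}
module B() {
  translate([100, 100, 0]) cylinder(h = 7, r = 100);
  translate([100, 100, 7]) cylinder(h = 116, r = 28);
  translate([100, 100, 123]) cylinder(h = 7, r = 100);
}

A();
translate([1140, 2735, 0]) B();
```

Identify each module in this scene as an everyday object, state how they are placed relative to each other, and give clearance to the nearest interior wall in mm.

Clearances: x = 974, y = 2569; minimum 974 mm.

A is a house frame. B is a spool. The spool sits inside the house frame, centred. The clearance to the nearest interior wall is 974 mm.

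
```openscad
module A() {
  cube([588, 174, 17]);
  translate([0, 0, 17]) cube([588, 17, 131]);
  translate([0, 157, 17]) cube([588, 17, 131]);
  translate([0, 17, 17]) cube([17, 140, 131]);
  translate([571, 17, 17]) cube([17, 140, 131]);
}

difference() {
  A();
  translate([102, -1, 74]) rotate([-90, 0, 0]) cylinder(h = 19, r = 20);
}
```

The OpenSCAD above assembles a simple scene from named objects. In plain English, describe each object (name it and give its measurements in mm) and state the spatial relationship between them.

A is an open-topped rectangular box: outside dimensions 588×174×148 mm, with a uniform wall and base thickness of 17 mm. The base is a full 588×174 slab on the floor; four walls sit on top of the base. The front and back walls (the −y and +y sides) span the full width; the two side walls fit between them.

The open box has a circular hole of radius 20 mm through its front wall, centred at (x = 102, z = 74).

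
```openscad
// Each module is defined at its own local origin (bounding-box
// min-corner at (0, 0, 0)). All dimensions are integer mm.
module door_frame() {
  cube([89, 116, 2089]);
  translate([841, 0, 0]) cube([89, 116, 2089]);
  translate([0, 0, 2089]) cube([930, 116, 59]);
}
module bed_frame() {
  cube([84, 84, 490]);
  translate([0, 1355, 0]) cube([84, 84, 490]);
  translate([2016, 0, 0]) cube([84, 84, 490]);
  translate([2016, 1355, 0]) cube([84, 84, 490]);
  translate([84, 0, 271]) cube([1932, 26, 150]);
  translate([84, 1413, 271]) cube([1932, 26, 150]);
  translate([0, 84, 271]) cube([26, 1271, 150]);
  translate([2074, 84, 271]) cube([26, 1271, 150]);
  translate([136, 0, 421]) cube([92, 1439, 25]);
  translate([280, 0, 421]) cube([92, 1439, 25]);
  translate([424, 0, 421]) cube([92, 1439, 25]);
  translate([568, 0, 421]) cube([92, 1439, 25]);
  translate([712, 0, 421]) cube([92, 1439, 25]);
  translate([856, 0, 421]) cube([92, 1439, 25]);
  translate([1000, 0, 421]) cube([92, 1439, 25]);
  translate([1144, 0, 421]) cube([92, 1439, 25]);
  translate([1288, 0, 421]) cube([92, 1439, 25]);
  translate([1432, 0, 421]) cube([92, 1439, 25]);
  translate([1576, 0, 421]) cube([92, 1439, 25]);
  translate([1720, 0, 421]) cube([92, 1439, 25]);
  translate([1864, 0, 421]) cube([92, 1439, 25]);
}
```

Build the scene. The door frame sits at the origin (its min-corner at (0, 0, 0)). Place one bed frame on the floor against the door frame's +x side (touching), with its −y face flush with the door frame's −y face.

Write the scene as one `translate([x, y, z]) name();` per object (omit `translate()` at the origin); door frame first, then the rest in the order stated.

door_frame();
translate([930, 0, 0]) bed_frame();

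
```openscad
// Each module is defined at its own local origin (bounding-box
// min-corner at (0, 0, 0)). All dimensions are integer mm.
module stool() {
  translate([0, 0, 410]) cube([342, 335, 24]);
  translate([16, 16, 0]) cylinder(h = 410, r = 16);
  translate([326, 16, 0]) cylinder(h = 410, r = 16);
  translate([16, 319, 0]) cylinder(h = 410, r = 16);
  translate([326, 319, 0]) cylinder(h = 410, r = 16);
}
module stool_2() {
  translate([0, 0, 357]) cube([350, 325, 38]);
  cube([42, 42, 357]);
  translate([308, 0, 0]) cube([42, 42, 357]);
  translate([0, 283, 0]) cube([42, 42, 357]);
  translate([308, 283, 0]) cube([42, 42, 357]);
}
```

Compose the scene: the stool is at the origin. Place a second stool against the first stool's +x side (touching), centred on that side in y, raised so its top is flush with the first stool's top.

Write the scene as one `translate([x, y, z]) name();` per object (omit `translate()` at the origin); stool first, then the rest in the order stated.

stool();
translate([342, 5, 39]) stool_2();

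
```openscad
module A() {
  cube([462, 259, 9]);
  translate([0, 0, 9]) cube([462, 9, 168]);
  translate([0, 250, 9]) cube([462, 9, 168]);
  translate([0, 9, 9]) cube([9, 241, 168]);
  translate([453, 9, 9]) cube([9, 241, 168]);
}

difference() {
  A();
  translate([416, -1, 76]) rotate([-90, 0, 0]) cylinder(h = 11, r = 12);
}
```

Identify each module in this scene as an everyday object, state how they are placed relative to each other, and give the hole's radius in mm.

A is an open box. The open box has a circular hole through its front wall. The hole's radius is 12 mm.

The subtracted cylinder has r = 12 mm.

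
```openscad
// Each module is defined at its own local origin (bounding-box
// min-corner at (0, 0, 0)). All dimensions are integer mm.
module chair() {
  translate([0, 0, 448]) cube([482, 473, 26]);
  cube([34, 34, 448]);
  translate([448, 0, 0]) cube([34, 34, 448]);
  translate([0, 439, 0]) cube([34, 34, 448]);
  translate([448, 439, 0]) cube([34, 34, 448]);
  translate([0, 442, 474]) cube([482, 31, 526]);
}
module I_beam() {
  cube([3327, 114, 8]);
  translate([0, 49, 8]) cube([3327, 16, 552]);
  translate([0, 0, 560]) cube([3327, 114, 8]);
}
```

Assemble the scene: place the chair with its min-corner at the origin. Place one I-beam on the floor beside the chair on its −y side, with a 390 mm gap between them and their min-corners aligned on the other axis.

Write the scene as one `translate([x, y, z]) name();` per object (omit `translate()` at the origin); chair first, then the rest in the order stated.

chair();
translate([0, -504, 0]) I_beam();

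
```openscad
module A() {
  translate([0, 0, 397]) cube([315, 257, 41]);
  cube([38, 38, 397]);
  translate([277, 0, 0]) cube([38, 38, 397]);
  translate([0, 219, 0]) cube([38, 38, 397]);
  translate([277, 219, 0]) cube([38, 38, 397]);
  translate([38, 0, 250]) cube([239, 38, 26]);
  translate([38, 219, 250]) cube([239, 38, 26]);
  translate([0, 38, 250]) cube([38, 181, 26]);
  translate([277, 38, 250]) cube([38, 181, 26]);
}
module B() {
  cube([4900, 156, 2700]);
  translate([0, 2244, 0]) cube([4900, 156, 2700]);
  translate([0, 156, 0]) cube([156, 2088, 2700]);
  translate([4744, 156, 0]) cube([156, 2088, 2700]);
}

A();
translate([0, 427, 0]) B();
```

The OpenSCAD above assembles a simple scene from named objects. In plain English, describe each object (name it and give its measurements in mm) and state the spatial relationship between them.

A is a four-legged stool. The seat is 315×257 mm, 41 mm thick, top at z = 438 mm. It stands on four square legs, each 38×38 mm in cross-section, from z = 0 to the seat underside, each flush with a corner of the seat. Four stretchers, 38 mm wide and 26 mm tall, connect adjacent legs with their undersides at z = 250 mm, each running between the inner faces of the legs it joins and aligned with the legs' outer faces on the other axis.

B is the wall frame of a small rectangular building: four walls, each 2700 mm tall and 156 mm thick, enclosing a footprint 4900 mm (x) by 2400 mm (y) outside-to-outside, with no floor or roof. The front and back walls (the −y and +y sides) span the full width; the two side walls fit between them.

The house frame is on the floor beside the stool on its +y side.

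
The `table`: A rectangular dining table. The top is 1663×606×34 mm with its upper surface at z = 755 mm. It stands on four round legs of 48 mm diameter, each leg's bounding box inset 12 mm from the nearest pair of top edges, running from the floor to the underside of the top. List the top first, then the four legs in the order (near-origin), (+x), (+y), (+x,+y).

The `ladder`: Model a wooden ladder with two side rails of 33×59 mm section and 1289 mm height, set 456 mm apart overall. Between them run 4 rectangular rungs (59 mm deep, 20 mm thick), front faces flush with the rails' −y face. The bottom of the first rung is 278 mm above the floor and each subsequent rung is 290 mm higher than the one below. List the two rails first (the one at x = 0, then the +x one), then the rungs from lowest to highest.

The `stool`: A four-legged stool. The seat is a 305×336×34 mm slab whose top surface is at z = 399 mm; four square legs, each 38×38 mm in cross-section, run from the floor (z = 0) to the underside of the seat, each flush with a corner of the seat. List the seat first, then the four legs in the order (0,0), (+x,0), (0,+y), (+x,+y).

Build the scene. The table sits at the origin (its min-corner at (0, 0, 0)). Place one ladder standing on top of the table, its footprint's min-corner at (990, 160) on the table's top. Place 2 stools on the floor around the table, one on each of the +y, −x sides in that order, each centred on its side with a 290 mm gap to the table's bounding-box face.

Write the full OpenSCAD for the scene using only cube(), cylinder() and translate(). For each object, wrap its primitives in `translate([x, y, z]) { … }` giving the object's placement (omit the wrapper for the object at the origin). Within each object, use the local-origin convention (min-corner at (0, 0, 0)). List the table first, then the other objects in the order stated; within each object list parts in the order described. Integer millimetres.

translate([0, 0, 721]) cube([1663, 606, 34]);
translate([36, 36, 0]) cylinder(h = 721, r = 24);
translate([1627, 36, 0]) cylinder(h = 721, r = 24);
translate([36, 570, 0]) cylinder(h = 721, r = 24);
translate([1627, 570, 0]) cylinder(h = 721, r = 24);
translate([990, 160, 755]) {
  cube([33, 59, 1289]);
  translate([423, 0, 0]) cube([33, 59, 1289]);
  translate([33, 0, 278]) cube([390, 59, 20]);
  translate([33, 0, 568]) cube([390, 59, 20]);
  translate([33, 0, 858]) cube([390, 59, 20]);
  translate([33, 0, 1148]) cube([390, 59, 20]);
}
translate([679, 896, 0]) {
  translate([0, 0, 365]) cube([305, 336, 34]);
  cube([38, 38, 365]);
  translate([267, 0, 0]) cube([38, 38, 365]);
  translate([0, 298, 0]) cube([38, 38, 365]);
  translate([267, 298, 0]) cube([38, 38, 365]);
}
translate([-595, 135, 0]) {
  translate([0, 0, 365]) cube([305, 336, 34]);
  cube([38, 38, 365]);
  translate([267, 0, 0]) cube([38, 38, 365]);
  translate([0, 298, 0]) cube([38, 38, 365]);
  translate([267, 298, 0]) cube([38, 38, 365]);
}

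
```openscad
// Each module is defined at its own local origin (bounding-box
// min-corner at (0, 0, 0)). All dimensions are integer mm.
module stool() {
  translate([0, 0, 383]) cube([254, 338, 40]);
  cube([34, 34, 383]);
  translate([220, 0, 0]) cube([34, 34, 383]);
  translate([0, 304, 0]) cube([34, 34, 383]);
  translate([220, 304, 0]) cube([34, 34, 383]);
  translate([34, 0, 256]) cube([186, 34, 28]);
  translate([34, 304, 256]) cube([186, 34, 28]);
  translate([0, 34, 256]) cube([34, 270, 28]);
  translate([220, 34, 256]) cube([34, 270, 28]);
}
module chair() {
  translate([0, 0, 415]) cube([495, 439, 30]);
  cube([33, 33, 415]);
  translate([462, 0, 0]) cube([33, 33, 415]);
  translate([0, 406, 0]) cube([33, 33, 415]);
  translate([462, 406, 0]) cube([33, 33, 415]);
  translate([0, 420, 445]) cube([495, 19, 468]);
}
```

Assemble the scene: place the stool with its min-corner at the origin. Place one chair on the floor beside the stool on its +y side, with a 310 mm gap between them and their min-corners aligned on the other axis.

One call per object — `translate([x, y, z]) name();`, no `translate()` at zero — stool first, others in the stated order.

stool();
translate([0, 648, 0]) chair();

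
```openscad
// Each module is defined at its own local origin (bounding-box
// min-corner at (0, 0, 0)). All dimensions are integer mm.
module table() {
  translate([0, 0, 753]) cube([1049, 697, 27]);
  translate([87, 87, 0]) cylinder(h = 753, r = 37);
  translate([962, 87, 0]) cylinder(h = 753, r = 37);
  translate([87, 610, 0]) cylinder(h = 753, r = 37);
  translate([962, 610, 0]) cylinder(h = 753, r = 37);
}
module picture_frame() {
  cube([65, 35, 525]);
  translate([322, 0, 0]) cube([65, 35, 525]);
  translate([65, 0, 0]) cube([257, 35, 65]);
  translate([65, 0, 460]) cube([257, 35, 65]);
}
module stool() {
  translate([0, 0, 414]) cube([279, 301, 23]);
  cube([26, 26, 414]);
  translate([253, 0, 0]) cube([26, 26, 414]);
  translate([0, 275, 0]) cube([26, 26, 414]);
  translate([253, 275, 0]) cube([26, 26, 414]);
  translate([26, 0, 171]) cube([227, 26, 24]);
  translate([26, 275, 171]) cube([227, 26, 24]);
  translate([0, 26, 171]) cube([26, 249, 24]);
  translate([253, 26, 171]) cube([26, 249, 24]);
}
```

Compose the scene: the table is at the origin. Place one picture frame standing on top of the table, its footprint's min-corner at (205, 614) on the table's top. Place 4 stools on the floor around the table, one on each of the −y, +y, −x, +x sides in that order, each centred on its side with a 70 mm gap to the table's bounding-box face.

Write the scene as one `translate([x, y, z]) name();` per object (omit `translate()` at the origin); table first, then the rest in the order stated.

table();
translate([205, 614, 780]) picture_frame();
translate([385, -371, 0]) stool();
translate([385, 767, 0]) stool();
translate([-349, 198, 0]) stool();
translate([1119, 198, 0]) stool();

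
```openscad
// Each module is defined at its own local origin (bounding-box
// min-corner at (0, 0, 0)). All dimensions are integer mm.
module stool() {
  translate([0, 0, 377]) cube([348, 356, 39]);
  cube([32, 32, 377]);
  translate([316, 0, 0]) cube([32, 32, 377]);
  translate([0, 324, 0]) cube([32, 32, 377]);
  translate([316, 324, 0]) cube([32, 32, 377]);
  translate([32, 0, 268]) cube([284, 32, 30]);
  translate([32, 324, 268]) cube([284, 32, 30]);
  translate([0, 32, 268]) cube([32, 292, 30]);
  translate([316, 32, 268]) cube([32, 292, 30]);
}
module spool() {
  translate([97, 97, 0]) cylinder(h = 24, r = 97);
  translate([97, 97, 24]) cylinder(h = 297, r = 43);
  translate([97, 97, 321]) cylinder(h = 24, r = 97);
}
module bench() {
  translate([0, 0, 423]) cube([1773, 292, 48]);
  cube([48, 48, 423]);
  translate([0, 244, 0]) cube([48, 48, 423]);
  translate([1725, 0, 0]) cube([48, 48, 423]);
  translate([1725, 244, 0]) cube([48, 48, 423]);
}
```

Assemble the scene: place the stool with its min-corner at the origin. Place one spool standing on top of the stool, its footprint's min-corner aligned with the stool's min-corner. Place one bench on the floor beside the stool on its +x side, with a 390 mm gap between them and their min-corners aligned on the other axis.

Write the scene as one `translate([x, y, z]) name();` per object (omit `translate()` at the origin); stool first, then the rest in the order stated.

stool();
translate([0, 0, 416]) spool();
translate([738, 0, 0]) bench();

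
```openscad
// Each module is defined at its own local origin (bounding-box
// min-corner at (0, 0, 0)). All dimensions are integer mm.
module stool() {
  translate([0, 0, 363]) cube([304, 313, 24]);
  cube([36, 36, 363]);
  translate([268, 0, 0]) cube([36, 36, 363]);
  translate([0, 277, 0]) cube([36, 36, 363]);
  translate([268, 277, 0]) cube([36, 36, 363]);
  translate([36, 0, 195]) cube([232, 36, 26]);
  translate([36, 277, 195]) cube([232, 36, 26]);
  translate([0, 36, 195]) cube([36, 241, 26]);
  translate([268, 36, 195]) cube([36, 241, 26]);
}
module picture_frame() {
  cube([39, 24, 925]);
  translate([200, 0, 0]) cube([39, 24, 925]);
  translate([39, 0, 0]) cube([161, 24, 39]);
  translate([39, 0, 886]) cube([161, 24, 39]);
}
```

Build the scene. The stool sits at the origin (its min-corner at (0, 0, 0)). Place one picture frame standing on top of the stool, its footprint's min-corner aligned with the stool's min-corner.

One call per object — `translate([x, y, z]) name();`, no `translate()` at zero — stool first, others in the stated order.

stool();
translate([0, 0, 387]) picture_frame();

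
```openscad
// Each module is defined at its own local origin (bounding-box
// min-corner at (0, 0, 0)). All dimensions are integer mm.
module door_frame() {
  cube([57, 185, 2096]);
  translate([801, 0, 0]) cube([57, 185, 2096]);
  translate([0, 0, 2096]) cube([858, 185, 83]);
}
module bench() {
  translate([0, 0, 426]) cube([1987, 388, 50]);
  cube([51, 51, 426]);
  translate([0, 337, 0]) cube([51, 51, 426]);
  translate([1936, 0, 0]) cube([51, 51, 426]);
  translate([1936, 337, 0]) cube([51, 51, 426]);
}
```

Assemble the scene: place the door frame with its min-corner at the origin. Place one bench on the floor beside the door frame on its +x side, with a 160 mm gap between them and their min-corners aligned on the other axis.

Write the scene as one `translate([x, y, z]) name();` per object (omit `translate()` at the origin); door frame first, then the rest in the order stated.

door_frame();
translate([1018, 0, 0]) bench();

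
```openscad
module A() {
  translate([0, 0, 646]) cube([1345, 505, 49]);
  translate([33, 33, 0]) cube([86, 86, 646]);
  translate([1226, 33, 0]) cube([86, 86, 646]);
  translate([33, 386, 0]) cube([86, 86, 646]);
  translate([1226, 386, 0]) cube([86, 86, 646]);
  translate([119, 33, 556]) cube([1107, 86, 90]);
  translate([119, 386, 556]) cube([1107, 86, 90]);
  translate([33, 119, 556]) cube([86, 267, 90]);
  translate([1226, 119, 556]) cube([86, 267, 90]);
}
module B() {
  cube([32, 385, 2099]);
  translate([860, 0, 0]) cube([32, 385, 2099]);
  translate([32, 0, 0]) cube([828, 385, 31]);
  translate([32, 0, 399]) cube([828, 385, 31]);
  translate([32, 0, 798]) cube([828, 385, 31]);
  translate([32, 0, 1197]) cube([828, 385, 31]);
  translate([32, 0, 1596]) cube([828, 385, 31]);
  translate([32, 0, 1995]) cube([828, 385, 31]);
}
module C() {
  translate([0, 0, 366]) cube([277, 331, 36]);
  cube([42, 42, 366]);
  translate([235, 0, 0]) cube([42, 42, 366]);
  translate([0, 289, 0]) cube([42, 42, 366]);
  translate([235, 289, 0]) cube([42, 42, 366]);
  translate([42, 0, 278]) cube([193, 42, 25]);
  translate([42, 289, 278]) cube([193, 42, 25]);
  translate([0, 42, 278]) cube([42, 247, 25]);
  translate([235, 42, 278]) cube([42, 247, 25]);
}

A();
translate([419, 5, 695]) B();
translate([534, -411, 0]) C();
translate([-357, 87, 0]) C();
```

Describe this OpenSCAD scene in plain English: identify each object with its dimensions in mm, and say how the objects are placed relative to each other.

A is a rectangular dining table. The top is 1345×505×49 mm with its upper surface at z = 695 mm. It stands on four 86×86 mm square legs, each inset 33 mm from the nearest pair of top edges, running from the floor to the underside of the top. Four apron rails, 86 mm thick and 90 mm tall, run between adjacent legs with their top edges flush with the underside of the top and their outer faces flush with the legs' outer faces.

B is a bookshelf 892 mm wide overall, 385 mm deep and 2099 mm tall. The two sides are 32 mm thick vertical panels. 6 horizontal shelves of 31 mm thickness span between the inner faces of the sides; the lowest shelf sits on the floor and shelves are stacked with a clear vertical gap of 368 mm between each pair.

C is a simple wooden stool: a rectangular seat 277 mm (x) by 331 mm (y), 36 mm thick, top face at z = 402 mm, on four square legs, each 42×42 mm in cross-section. The legs rest on z = 0, each flush with a corner of the seat. Four stretchers, 42 mm wide and 25 mm tall, connect adjacent legs with their undersides at z = 278 mm, each running between the inner faces of the legs it joins and aligned with the legs' outer faces on the other axis.

The bookshelf is on top of the table. Two stools sit around the table at the −y, −x sides.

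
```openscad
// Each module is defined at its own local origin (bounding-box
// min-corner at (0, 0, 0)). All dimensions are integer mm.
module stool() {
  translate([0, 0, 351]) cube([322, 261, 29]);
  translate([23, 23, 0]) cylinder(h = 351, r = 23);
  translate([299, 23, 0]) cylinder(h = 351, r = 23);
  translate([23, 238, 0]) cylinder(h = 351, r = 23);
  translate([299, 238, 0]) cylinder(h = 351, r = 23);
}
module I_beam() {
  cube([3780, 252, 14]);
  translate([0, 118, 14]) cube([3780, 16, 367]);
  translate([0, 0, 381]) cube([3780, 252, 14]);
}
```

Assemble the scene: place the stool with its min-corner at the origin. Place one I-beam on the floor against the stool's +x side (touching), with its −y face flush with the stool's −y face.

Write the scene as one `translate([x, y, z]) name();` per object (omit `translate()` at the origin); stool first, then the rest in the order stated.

stool();
translate([322, 0, 0]) I_beam();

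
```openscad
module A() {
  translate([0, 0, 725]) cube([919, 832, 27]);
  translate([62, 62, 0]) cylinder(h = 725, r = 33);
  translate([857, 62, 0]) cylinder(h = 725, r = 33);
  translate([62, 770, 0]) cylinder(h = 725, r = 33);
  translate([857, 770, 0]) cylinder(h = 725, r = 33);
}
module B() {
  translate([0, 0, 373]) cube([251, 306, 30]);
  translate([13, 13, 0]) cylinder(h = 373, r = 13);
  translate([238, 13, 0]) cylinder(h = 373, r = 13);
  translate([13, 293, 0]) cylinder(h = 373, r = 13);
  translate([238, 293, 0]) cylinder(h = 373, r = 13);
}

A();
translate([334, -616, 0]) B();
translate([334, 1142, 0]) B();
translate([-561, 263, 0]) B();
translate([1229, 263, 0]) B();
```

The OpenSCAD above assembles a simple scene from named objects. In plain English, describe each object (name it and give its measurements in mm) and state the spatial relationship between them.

A is a table: top 919 mm (x) × 832 mm (y), 27 mm thick, upper face at z = 752 mm, on four round legs of 66 mm diameter, each leg's bounding box inset 29 mm from the nearest pair of top edges, running from z = 0 to the bottom of the top.

B is a four-legged stool. The seat is a 251×306×30 mm slab whose top surface is at z = 403 mm; four round legs, each 26 mm in diameter, run from the floor (z = 0) to the underside of the seat, each leg's axis is inset half a diameter from the nearest pair of seat edges (so the leg's bounding box is flush with the corner).

Four stools sit around the table at the −y, +y, −x, +x sides.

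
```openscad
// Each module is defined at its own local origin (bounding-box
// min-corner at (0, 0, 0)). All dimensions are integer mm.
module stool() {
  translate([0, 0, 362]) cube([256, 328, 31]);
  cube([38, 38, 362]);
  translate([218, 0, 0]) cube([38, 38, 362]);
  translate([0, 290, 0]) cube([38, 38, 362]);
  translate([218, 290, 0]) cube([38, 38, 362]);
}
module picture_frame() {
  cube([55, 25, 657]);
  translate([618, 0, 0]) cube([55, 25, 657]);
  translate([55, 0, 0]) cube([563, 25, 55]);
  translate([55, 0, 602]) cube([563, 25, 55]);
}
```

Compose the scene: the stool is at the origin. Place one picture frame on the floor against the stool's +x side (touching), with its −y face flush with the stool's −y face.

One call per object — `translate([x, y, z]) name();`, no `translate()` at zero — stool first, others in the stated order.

stool();
translate([256, 0, 0]) picture_frame();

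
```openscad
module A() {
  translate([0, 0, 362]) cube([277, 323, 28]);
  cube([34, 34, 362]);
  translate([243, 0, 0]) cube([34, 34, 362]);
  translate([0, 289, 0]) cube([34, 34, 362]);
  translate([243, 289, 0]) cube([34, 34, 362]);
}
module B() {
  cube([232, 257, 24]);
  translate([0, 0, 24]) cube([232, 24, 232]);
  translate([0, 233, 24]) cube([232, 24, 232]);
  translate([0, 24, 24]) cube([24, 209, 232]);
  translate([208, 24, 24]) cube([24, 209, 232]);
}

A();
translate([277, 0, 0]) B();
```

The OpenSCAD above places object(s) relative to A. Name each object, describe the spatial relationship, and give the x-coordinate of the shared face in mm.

The stool's +x face and the open box's −x face are both at x = 277 mm.

A is a stool. B is an open box. The open box is against the stool's +x side, with their −y faces flush. The x-coordinate of the shared face is 277 mm.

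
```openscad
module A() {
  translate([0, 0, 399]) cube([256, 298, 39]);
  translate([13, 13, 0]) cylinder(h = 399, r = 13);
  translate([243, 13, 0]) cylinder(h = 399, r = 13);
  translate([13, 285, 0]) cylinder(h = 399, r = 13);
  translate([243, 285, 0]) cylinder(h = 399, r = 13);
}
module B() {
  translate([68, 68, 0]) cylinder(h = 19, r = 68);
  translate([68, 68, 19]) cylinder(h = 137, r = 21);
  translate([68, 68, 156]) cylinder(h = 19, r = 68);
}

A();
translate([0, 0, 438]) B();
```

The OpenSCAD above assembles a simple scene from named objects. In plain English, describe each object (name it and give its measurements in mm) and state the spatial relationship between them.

A is a simple wooden stool: a rectangular seat 256 mm (x) by 298 mm (y), 39 mm thick, top face at z = 438 mm, on four round legs, each 26 mm in diameter. The legs rest on z = 0, each leg's axis is inset half a diameter from the nearest pair of seat edges (so the leg's bounding box is flush with the corner).

B is a spool: two coaxial disc flanges of radius 68 mm and thickness 19 mm, joined by a core cylinder of radius 21 mm and height 137 mm. The lower flange rests on z = 0 and the three cylinders share a vertical axis.

The spool is on top of the stool.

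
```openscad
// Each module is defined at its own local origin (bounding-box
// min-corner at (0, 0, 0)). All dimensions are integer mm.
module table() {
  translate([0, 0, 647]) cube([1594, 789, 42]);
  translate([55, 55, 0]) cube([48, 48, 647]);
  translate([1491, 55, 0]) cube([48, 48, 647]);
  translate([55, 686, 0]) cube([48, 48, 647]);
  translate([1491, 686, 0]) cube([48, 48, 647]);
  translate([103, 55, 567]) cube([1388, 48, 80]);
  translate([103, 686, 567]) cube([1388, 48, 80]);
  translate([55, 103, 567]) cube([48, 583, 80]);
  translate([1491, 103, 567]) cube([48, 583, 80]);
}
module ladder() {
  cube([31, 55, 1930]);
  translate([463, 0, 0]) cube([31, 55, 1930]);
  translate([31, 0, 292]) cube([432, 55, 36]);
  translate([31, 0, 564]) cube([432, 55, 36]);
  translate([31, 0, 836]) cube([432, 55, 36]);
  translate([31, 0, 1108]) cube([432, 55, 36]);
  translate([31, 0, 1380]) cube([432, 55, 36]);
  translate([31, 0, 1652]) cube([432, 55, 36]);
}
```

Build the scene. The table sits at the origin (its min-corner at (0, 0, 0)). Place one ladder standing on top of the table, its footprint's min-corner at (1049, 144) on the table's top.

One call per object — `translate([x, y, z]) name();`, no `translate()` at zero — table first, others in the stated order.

table();
translate([1049, 144, 689]) ladder();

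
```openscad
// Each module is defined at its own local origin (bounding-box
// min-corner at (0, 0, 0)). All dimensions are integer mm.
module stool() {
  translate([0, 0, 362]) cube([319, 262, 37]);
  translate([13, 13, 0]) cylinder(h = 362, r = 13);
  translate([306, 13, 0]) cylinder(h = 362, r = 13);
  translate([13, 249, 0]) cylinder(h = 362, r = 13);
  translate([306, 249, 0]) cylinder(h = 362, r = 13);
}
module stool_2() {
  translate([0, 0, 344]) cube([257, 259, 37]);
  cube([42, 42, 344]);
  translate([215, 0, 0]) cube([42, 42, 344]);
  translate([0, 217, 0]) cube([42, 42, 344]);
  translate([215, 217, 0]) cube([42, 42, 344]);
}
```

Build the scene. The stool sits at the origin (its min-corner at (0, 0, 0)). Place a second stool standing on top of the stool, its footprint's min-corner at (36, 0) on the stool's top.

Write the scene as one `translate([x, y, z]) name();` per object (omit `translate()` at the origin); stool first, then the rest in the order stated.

stool();
translate([36, 0, 399]) stool_2();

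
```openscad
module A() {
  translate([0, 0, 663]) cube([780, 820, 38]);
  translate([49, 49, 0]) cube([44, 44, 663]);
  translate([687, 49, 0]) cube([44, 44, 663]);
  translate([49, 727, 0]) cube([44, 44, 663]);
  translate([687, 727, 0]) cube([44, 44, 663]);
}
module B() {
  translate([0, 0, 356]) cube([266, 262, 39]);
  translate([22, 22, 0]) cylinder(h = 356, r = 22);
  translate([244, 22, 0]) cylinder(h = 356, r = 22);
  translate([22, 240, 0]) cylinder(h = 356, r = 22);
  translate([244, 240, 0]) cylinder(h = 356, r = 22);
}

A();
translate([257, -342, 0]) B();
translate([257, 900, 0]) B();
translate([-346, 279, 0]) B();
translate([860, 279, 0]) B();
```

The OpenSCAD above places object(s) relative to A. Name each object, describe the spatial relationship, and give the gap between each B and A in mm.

Each stool's nearest face is 80 mm from the table's bounding box.

A is a table. B is a stool. Four stools sit around the table at the −y, +y, −x, +x sides. The gap between each stool and the table is 80 mm.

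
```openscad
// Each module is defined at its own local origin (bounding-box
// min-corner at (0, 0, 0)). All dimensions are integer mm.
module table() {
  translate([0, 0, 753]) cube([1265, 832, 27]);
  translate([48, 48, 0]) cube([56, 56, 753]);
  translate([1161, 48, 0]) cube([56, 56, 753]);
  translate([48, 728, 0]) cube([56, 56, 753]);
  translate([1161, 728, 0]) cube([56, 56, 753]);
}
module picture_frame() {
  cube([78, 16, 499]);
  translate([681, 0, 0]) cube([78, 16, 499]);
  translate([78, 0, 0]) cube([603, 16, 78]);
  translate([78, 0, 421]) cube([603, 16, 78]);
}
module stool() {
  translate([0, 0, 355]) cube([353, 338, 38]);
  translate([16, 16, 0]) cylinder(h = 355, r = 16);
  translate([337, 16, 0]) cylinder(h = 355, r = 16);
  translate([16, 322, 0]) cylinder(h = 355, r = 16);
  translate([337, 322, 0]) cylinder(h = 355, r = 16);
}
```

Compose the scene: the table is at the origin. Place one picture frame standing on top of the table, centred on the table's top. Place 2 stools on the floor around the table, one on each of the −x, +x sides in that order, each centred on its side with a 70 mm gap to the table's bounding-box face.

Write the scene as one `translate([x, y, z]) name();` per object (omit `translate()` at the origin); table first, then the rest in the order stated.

table();
translate([253, 408, 780]) picture_frame();
translate([-423, 247, 0]) stool();
translate([1335, 247, 0]) stool();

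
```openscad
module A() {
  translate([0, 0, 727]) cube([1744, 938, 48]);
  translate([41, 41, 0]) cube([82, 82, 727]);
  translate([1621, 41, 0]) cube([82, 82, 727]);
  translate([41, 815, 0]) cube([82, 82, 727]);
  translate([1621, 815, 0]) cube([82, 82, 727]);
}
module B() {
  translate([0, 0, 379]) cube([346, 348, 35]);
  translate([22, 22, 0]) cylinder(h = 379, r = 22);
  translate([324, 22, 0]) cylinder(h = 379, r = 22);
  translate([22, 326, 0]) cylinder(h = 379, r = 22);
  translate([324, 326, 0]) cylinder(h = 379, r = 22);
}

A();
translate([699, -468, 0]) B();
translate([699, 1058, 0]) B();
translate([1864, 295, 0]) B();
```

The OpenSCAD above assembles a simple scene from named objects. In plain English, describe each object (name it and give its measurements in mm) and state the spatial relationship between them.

A is a rectangular dining table. The top is 1744×938×48 mm with its upper surface at z = 775 mm. It stands on four 82×82 mm square legs, each inset 41 mm from the nearest pair of top edges, running from the floor to the underside of the top.

B is a four-legged stool. The seat is a 346×348×35 mm slab whose top surface is at z = 414 mm; four round legs, each 44 mm in diameter, run from the floor (z = 0) to the underside of the seat, each leg's axis is inset half a diameter from the nearest pair of seat edges (so the leg's bounding box is flush with the corner).

Three stools sit around the table at the −y, +y, +x sides.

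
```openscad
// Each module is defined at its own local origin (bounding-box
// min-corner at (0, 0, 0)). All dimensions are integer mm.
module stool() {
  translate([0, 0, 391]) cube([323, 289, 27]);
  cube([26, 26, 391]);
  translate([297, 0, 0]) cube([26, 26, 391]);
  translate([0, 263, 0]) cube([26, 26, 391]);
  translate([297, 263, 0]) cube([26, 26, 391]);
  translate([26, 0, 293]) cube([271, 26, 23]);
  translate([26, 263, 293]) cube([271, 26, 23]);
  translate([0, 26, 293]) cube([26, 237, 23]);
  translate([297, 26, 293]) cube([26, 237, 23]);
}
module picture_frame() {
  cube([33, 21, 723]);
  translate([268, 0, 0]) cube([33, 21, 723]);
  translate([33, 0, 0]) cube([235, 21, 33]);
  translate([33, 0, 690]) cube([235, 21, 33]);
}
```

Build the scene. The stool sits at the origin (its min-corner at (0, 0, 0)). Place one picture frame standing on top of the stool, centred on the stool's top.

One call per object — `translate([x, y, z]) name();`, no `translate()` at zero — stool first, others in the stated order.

stool();
translate([11, 134, 418]) picture_frame();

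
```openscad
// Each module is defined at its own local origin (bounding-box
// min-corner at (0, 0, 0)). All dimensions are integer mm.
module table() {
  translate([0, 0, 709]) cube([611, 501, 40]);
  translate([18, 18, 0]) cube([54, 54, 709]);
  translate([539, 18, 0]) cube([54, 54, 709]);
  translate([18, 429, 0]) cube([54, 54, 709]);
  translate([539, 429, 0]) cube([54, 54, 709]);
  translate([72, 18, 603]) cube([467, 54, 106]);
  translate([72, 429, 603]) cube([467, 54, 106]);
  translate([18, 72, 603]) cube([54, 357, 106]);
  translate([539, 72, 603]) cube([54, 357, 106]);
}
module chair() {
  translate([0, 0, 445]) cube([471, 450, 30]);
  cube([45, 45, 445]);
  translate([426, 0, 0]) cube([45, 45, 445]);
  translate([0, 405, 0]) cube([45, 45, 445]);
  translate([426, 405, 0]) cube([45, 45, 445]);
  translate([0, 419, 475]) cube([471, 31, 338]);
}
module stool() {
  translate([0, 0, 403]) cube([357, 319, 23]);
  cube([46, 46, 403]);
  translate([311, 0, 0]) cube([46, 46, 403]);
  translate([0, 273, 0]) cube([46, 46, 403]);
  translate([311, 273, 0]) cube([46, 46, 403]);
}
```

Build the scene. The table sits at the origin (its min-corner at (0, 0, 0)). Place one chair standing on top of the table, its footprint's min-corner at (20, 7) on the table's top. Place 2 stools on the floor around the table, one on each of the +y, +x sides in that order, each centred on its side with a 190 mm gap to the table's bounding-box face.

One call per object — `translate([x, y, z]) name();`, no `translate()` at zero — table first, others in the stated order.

table();
translate([20, 7, 749]) chair();
translate([127, 691, 0]) stool();
translate([801, 91, 0]) stool();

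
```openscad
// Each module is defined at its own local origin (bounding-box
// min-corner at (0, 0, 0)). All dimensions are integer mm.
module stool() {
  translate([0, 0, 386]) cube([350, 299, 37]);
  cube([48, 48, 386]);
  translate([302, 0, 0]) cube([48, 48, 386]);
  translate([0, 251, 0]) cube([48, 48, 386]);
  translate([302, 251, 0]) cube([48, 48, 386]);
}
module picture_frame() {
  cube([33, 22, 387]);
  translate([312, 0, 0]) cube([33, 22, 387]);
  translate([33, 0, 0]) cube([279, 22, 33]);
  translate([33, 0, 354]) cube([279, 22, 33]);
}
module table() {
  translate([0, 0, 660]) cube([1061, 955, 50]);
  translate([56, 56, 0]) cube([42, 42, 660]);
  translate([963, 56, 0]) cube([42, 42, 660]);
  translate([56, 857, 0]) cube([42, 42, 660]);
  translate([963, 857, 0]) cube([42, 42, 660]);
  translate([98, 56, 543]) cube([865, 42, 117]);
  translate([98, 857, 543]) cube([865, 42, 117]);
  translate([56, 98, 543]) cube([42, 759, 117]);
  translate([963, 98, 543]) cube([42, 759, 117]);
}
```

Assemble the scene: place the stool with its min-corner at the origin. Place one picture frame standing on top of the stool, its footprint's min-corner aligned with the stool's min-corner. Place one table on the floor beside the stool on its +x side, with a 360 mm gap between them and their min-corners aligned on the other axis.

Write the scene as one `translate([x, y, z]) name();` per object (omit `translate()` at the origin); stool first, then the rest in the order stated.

stool();
translate([0, 0, 423]) picture_frame();
translate([710, 0, 0]) table();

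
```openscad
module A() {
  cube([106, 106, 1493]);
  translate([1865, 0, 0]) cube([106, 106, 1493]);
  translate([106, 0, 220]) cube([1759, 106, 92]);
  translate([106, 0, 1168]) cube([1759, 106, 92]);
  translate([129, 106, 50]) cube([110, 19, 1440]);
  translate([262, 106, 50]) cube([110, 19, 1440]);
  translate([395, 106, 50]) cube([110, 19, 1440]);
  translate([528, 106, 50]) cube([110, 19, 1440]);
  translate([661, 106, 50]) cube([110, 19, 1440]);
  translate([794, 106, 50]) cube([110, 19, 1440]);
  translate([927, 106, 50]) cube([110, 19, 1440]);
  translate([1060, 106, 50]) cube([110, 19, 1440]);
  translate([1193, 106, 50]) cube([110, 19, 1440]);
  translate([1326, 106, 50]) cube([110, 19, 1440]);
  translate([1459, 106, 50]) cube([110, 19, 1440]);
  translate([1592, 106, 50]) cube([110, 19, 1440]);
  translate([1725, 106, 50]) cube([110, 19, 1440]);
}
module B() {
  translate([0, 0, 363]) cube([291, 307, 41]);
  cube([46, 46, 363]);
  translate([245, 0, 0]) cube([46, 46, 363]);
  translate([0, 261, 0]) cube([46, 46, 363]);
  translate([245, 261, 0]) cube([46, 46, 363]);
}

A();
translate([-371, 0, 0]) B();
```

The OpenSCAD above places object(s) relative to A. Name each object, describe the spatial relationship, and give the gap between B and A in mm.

The stool's nearest face is 80 mm from the fence section's −x face.

A is a fence section. B is a stool. The stool is on the floor beside the fence section on its −x side. The gap between the stool and the fence section is 80 mm.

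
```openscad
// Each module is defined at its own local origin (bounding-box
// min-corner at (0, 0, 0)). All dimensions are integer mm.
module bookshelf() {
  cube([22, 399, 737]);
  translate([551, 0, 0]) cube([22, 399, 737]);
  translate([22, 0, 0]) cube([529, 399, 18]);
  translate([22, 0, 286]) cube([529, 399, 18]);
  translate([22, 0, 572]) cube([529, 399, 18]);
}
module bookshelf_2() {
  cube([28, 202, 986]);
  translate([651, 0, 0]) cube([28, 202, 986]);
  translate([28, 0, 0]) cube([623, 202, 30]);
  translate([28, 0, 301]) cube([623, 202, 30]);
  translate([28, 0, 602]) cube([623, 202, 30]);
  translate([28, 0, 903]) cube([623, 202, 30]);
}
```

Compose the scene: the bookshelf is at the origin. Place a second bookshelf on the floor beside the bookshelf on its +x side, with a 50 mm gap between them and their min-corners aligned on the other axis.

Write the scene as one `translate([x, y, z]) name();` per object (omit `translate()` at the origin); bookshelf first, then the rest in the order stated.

bookshelf();
translate([623, 0, 0]) bookshelf_2();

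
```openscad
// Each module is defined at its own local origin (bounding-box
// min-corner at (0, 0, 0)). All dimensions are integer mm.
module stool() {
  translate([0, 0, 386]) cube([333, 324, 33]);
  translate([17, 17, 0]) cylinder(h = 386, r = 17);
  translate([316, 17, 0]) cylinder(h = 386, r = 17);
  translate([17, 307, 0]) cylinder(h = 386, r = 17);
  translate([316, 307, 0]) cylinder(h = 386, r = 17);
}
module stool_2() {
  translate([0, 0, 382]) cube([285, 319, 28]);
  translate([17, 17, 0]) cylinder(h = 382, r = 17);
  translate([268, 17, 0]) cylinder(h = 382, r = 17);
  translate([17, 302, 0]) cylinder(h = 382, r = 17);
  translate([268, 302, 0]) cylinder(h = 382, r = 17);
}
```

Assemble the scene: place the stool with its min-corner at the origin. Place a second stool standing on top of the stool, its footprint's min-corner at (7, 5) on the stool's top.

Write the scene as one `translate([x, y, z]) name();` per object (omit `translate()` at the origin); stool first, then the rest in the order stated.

stool();
translate([7, 5, 419]) stool_2();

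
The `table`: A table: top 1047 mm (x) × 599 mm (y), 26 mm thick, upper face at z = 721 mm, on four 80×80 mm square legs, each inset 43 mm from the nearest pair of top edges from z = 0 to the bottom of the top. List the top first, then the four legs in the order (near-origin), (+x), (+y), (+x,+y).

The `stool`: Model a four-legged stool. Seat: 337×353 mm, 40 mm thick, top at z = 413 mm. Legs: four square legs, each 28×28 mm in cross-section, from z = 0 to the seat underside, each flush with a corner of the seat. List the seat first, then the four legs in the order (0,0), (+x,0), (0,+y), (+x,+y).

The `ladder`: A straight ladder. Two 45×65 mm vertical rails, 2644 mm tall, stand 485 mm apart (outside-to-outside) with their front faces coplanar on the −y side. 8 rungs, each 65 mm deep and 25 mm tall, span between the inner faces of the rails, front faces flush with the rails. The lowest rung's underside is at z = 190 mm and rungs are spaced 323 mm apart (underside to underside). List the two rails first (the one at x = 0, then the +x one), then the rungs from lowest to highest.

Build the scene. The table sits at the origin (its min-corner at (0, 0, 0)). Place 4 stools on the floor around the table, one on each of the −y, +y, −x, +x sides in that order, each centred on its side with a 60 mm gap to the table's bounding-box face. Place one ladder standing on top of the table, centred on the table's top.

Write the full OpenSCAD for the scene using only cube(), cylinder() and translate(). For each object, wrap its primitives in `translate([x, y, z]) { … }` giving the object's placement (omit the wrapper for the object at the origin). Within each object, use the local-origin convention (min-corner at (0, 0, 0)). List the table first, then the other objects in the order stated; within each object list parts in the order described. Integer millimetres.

translate([0, 0, 695]) cube([1047, 599, 26]);
translate([43, 43, 0]) cube([80, 80, 695]);
translate([924, 43, 0]) cube([80, 80, 695]);
translate([43, 476, 0]) cube([80, 80, 695]);
translate([924, 476, 0]) cube([80, 80, 695]);
translate([355, -413, 0]) {
  translate([0, 0, 373]) cube([337, 353, 40]);
  cube([28, 28, 373]);
  translate([309, 0, 0]) cube([28, 28, 373]);
  translate([0, 325, 0]) cube([28, 28, 373]);
  translate([309, 325, 0]) cube([28, 28, 373]);
}
translate([355, 659, 0]) {
  translate([0, 0, 373]) cube([337, 353, 40]);
  cube([28, 28, 373]);
  translate([309, 0, 0]) cube([28, 28, 373]);
  translate([0, 325, 0]) cube([28, 28, 373]);
  translate([309, 325, 0]) cube([28, 28, 373]);
}
translate([-397, 123, 0]) {
  translate([0, 0, 373]) cube([337, 353, 40]);
  cube([28, 28, 373]);
  translate([309, 0, 0]) cube([28, 28, 373]);
  translate([0, 325, 0]) cube([28, 28, 373]);
  translate([309, 325, 0]) cube([28, 28, 373]);
}
translate([1107, 123, 0]) {
  translate([0, 0, 373]) cube([337, 353, 40]);
  cube([28, 28, 373]);
  translate([309, 0, 0]) cube([28, 28, 373]);
  translate([0, 325, 0]) cube([28, 28, 373]);
  translate([309, 325, 0]) cube([28, 28, 373]);
}
translate([281, 267, 721]) {
  cube([45, 65, 2644]);
  translate([440, 0, 0]) cube([45, 65, 2644]);
  translate([45, 0, 190]) cube([395, 65, 25]);
  translate([45, 0, 513]) cube([395, 65, 25]);
  translate([45, 0, 836]) cube([395, 65, 25]);
  translate([45, 0, 1159]) cube([395, 65, 25]);
  translate([45, 0, 1482]) cube([395, 65, 25]);
  translate([45, 0, 1805]) cube([395, 65, 25]);
  translate([45, 0, 2128]) cube([395, 65, 25]);
  translate([45, 0, 2451]) cube([395, 65, 25]);
}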